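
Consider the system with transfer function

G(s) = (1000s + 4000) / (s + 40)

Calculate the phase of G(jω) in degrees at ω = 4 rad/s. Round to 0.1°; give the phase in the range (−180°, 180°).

Substitute s = j4:
Numerator: 1000(j4) + 4000 = 4000 + j4000
Denominator: (j4) + 40 = 40 + j4
|N| = √(4000² + 4000²) ≈ 5656.9, ∠N ≈ 45.00°
|D| = √(40² + 4²) ≈ 40.2, ∠D ≈ 5.71°
∠G = 45.00° − 5.71° = 39.29°

39.3°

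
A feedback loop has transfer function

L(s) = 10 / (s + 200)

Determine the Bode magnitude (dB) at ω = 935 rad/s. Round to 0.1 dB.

At s = jω = j935:
pole (s+200): 200 + j935 → |·| = √(200²+935²) = √914225 ≈ 956.15, ∠ = arctan(935/200) ≈ 77.93°
|L| = 10 / 956.15 ≈ 0.010459
Gain = 20 log₁₀(0.010459) ≈ -39.61 dB

-39.6 dB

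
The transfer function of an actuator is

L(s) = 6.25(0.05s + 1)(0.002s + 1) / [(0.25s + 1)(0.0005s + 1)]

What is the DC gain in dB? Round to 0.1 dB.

15.9 dB

L(0) = 6.25 · 1 / 1 = 6.25
20 log₁₀(6.25) ≈ 15.92 dB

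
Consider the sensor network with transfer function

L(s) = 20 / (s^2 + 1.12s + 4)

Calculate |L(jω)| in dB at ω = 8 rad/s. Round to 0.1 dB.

-9.6 dB

At s = jω = j8:
quadratic: (j8)² + 1.12·j8 + 4 = -60 + j8.96 → |·| ≈ 60.665, ∠ ≈ 171.51°
|L| = 20 / 60.665 ≈ 0.32968
Gain = 20 log₁₀(0.32968) ≈ -9.64 dB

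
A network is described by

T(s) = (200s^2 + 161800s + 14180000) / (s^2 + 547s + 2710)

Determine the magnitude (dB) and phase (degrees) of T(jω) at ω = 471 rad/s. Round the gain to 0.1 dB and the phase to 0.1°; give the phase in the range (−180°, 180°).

Substitute s = j471:
Numerator: 200(j471)^2 + 161800(j471) + 14180000 = -30188200 + j76207800
Denominator: (j471)^2 + 547(j471) + 2710 = -219131 + j257637
|N| = √(30188200² + 76207800²) ≈ 8.1969e+07, ∠N ≈ 111.61°
|D| = √(219131² + 257637²) ≈ 3.3822e+05, ∠D ≈ 130.38°
|T| = 8.1969e+07 / 3.3822e+05 ≈ 242.35
Gain = 20 log₁₀(242.35) ≈ 47.69 dB
∠T = 111.61° − 130.38° = -18.77°

47.7 dB, -18.8°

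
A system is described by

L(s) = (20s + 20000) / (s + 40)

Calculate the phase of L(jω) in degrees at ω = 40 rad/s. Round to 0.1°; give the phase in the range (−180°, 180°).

Substitute s = j40:
Numerator: 20(j40) + 20000 = 20000 + j800
Denominator: (j40) + 40 = 40 + j40
|N| = √(20000² + 800²) ≈ 20016, ∠N ≈ 2.29°
|D| = √(40² + 40²) ≈ 56.569, ∠D ≈ 45.00°
∠L = 2.29° − 45.00° = -42.71°

-42.7°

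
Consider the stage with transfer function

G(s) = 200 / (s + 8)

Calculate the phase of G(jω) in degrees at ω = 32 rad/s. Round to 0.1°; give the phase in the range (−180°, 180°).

Substitute s = j32:
Numerator: 200 = 200 + j0
Denominator: (j32) + 8 = 8 + j32
|N| = √(200² + 0²) ≈ 200, ∠N ≈ 0.00°
|D| = √(8² + 32²) ≈ 32.985, ∠D ≈ 75.96°
∠G = 0.00° − 75.96° = -75.96°

-76.0°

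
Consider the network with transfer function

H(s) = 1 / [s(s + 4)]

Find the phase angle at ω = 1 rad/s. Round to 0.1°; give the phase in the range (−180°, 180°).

-104.0°

At s = jω = j1:
pole (s+4): 4 + j1 → |·| = √(4²+1²) = √17 ≈ 4.1231, ∠ = arctan(1/4) ≈ 14.04°
pole at origin: |s| = 1, ∠ = 90.00° (in denominator)
∠H = 0.00° − 104.04° = -104.04°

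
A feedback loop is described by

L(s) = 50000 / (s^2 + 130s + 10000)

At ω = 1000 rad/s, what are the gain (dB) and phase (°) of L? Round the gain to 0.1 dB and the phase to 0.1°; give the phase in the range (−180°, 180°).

At s = jω = j1000:
quadratic: (j1000)² + 130·j1000 + 10000 = -990000 + j130000 → |·| ≈ 9.985e+05, ∠ ≈ 172.52°
|L| = 50000 / 9.985e+05 ≈ 0.050075
Gain = 20 log₁₀(0.050075) ≈ -26.01 dB
∠L = 0.00° − 172.52° = -172.52°

-26.0 dB, -172.5°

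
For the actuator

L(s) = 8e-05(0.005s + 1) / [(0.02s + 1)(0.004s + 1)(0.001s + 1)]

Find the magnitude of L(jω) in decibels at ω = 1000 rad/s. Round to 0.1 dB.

At ω = 1000 rad/s:
zero (1 + j1000·0.005) = 1 + j5 → |·| ≈ 5.099, ∠ ≈ 78.69°
pole (1 + j1000·0.02) = 1 + j20 → |·| ≈ 20.025, ∠ ≈ 87.14°
pole (1 + j1000·0.004) = 1 + j4 → |·| ≈ 4.1231, ∠ ≈ 75.96°
pole (1 + j1000·0.001) = 1 + j1 → |·| ≈ 1.4142, ∠ ≈ 45.00°
|L| = 8e-05 · 5.099 / (20.025 · 4.1231 · 1.4142) ≈ 3.4936e-06
Gain = 20 log₁₀(3.4936e-06) ≈ -109.13 dB

-109.1 dB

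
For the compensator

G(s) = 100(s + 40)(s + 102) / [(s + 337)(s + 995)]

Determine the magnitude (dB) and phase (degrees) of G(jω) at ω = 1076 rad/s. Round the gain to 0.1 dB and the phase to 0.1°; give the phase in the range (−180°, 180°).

At s = jω = j1076:
zero (s+40): 40 + j1076 → |·| = √(40²+1076²) = √1159376 ≈ 1076.7, ∠ = arctan(1076/40) ≈ 87.87°
zero (s+102): 102 + j1076 → |·| = √(102²+1076²) = √1168180 ≈ 1080.8, ∠ = arctan(1076/102) ≈ 84.58°
pole (s+337): 337 + j1076 → |·| = √(337²+1076²) = √1271345 ≈ 1127.5, ∠ = arctan(1076/337) ≈ 72.61°
pole (s+995): 995 + j1076 → |·| = √(995²+1076²) = √2147801 ≈ 1465.5, ∠ = arctan(1076/995) ≈ 47.24°
|G| = 100 · 1.1637e+06 / 1.6524e+06 ≈ 70.425
Gain = 20 log₁₀(70.425) ≈ 36.95 dB
∠G = 172.45° − 119.85° = 52.60°

37.0 dB, 52.6°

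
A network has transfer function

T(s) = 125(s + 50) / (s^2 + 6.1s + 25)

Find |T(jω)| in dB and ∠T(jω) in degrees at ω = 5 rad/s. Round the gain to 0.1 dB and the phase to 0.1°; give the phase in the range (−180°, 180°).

At s = jω = j5:
zero (s+50): 50 + j5 → |·| = √(50²+5²) = √2525 ≈ 50.249, ∠ = arctan(5/50) ≈ 5.71°
quadratic: (j5)² + 6.1·j5 + 25 = 0 + j30.5 → |·| ≈ 30.5, ∠ ≈ 90.00°
|T| = 125 · 50.249 / 30.5 ≈ 205.94
Gain = 20 log₁₀(205.94) ≈ 46.27 dB
∠T = 5.71° − 90.00° = -84.29°

46.3 dB, -84.3°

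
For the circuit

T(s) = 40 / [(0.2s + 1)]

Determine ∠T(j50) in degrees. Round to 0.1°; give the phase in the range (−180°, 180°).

At ω = 50 rad/s:
pole (1 + j50·0.2) = 1 + j10 → |·| ≈ 10.05, ∠ ≈ 84.29°
∠T = (0°) − (84.29°) = -84.29°

-84.3°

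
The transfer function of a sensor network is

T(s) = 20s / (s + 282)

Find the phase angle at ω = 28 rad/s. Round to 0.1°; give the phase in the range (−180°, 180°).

84.3°

At s = jω = j28:
zero at origin: s = j28 → |·| = 28, ∠ = 90.00°
pole (s+282): 282 + j28 → |·| = √(282²+28²) = √80308 ≈ 283.39, ∠ = arctan(28/282) ≈ 5.67°
∠T = 90.00° − 5.67° = 84.33°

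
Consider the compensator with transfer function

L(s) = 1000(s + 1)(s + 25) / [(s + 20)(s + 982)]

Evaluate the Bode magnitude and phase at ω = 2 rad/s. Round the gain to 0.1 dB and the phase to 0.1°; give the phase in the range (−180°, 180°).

At s = jω = j2:
zero (s+1): 1 + j2 → |·| = √(1²+2²) = √5 ≈ 2.2361, ∠ = arctan(2/1) ≈ 63.43°
zero (s+25): 25 + j2 → |·| = √(25²+2²) = √629 ≈ 25.08, ∠ = arctan(2/25) ≈ 4.57°
pole (s+20): 20 + j2 → |·| = √(20²+2²) = √404 ≈ 20.1, ∠ = arctan(2/20) ≈ 5.71°
pole (s+982): 982 + j2 → |·| = √(982²+2²) = √964328 ≈ 982, ∠ = arctan(2/982) ≈ 0.12°
|L| = 1000 · 56.081 / 19738 ≈ 2.8413
Gain = 20 log₁₀(2.8413) ≈ 9.07 dB
∠L = 68.00° − 5.83° = 62.17°

9.1 dB, 62.2°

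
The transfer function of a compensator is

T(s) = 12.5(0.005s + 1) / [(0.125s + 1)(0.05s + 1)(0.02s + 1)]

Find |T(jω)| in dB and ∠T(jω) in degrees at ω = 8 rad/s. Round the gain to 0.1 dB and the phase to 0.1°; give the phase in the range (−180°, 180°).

At ω = 8 rad/s:
zero (1 + j8·0.005) = 1 + j0.04 → |·| ≈ 1.0008, ∠ ≈ 2.29°
pole (1 + j8·0.125) = 1 + j1 → |·| ≈ 1.4142, ∠ ≈ 45.00°
pole (1 + j8·0.05) = 1 + j0.4 → |·| ≈ 1.077, ∠ ≈ 21.80°
pole (1 + j8·0.02) = 1 + j0.16 → |·| ≈ 1.0127, ∠ ≈ 9.09°
|T| = 12.5 · 1.0008 / (1.4142 · 1.077 · 1.0127) ≈ 8.1105
Gain = 20 log₁₀(8.1105) ≈ 18.18 dB
∠T = (2.29°) − (45.00° + 21.80° + 9.09°) = -73.60°

18.2 dB, -73.6°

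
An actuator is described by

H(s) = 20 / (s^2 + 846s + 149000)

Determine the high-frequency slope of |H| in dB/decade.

-40 dB/decade

Each pole contributes −20 dB/decade at high frequency; each zero contributes +20 dB/decade.
Net: 0 zero(s) − 2 pole(s) → -40 dB/decade.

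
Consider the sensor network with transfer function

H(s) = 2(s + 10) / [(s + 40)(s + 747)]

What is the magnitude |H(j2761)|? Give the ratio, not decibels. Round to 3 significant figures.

0.000699

At s = jω = j2761:
zero (s+10): 10 + j2761 → |·| = √(10²+2761²) = √7623221 ≈ 2761, ∠ = arctan(2761/10) ≈ 89.79°
pole (s+40): 40 + j2761 → |·| = √(40²+2761²) = √7624721 ≈ 2761.3, ∠ = arctan(2761/40) ≈ 89.17°
pole (s+747): 747 + j2761 → |·| = √(747²+2761²) = √8181130 ≈ 2860.3, ∠ = arctan(2761/747) ≈ 74.86°
|H| = 2 · 2761 / 7.8981e+06 ≈ 0.00069916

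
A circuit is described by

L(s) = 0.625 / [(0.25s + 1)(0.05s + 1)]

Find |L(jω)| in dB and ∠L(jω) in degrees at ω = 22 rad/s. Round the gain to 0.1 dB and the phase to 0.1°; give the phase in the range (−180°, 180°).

-22.5 dB, -127.4°

At ω = 22 rad/s:
pole (1 + j22·0.25) = 1 + j5.5 → |·| ≈ 5.5902, ∠ ≈ 79.70°
pole (1 + j22·0.05) = 1 + j1.1 → |·| ≈ 1.4866, ∠ ≈ 47.73°
|L| = 0.625 · 1 / (5.5902 · 1.4866) ≈ 0.075207
Gain = 20 log₁₀(0.075207) ≈ -22.47 dB
∠L = (0°) − (79.70° + 47.73°) = -127.43°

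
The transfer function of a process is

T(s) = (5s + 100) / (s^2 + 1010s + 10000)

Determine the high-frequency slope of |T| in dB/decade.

Each pole contributes −20 dB/decade at high frequency; each zero contributes +20 dB/decade.
Net: 1 zero(s) − 2 pole(s) → -20 dB/decade.

-20 dB/decade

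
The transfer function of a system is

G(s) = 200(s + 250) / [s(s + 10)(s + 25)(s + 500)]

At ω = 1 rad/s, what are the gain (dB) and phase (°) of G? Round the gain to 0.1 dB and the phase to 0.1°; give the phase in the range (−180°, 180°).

At s = jω = j1:
zero (s+250): 250 + j1 → |·| = √(250²+1²) = √62501 ≈ 250, ∠ = arctan(1/250) ≈ 0.23°
pole (s+10): 10 + j1 → |·| = √(10²+1²) = √101 ≈ 10.05, ∠ = arctan(1/10) ≈ 5.71°
pole (s+25): 25 + j1 → |·| = √(25²+1²) = √626 ≈ 25.02, ∠ = arctan(1/25) ≈ 2.29°
pole (s+500): 500 + j1 → |·| = √(500²+1²) = √250001 ≈ 500, ∠ = arctan(1/500) ≈ 0.11°
pole at origin: |s| = 1, ∠ = 90.00° (in denominator)
|G| = 200 · 250 / 1.2573e+05 ≈ 0.39768
Gain = 20 log₁₀(0.39768) ≈ -8.01 dB
∠G = 0.23° − 98.11° = -97.88°

-8.0 dB, -97.9°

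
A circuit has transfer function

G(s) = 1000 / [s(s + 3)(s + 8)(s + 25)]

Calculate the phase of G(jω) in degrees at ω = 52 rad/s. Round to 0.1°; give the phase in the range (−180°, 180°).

37.7°

At s = jω = j52:
pole (s+3): 3 + j52 → |·| = √(3²+52²) = √2713 ≈ 52.086, ∠ = arctan(52/3) ≈ 86.70°
pole (s+8): 8 + j52 → |·| = √(8²+52²) = √2768 ≈ 52.612, ∠ = arctan(52/8) ≈ 81.25°
pole (s+25): 25 + j52 → |·| = √(25²+52²) = √3329 ≈ 57.697, ∠ = arctan(52/25) ≈ 64.32°
pole at origin: |s| = 52, ∠ = 90.00° (in denominator)
∠G = 0.00° − 322.27° = -322.27° ≡ 37.73° (principal value)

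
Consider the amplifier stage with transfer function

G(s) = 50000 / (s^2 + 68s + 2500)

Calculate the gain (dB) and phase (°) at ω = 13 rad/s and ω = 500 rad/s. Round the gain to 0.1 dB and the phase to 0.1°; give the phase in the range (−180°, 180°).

At s = jω = j13:
quadratic: (j13)² + 68·j13 + 2500 = 2331 + j884 → |·| ≈ 2493, ∠ ≈ 20.77°
|G| = 50000 / 2493 ≈ 20.056
Gain = 20 log₁₀(20.056) ≈ 26.04 dB
∠G = 0.00° − 20.77° = -20.77°

At s = jω = j500:
quadratic: (j500)² + 68·j500 + 2500 = -247500 + j34000 → |·| ≈ 2.4982e+05, ∠ ≈ 172.18°
|G| = 50000 / 2.4982e+05 ≈ 0.20014
Gain = 20 log₁₀(0.20014) ≈ -13.97 dB
∠G = 0.00° − 172.18° = -172.18°

ω = 13: 26.0 dB, -20.8°; ω = 500: -14.0 dB, -172.2°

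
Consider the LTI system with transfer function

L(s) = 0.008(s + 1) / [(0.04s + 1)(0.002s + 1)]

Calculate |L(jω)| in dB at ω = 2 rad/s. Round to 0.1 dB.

At ω = 2 rad/s:
zero (1 + j2·1) = 1 + j2 → |·| ≈ 2.2361, ∠ ≈ 63.43°
pole (1 + j2·0.04) = 1 + j0.08 → |·| ≈ 1.0032, ∠ ≈ 4.57°
pole (1 + j2·0.002) = 1 + j0.004 → |·| ≈ 1, ∠ ≈ 0.23°
|L| = 0.008 · 2.2361 / (1.0032 · 1) ≈ 0.017832
Gain = 20 log₁₀(0.017832) ≈ -34.98 dB

-35.0 dB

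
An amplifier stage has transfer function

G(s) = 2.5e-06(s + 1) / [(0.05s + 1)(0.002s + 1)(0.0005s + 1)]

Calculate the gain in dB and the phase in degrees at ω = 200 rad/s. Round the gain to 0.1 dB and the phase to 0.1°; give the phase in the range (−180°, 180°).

-86.8 dB, -22.1°

At ω = 200 rad/s:
zero (1 + j200·1) = 1 + j200 → |·| ≈ 200, ∠ ≈ 89.71°
pole (1 + j200·0.05) = 1 + j10 → |·| ≈ 10.05, ∠ ≈ 84.29°
pole (1 + j200·0.002) = 1 + j0.4 → |·| ≈ 1.077, ∠ ≈ 21.80°
pole (1 + j200·0.0005) = 1 + j0.1 → |·| ≈ 1.005, ∠ ≈ 5.71°
|G| = 2.5e-06 · 200 / (10.05 · 1.077 · 1.005) ≈ 4.5964e-05
Gain = 20 log₁₀(4.5964e-05) ≈ -86.75 dB
∠G = (89.71°) − (84.29° + 21.80° + 5.71°) = -22.09°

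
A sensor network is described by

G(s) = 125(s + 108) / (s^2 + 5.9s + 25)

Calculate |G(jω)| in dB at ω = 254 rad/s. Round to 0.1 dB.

At s = jω = j254:
zero (s+108): 108 + j254 → |·| = √(108²+254²) = √76180 ≈ 276.01, ∠ = arctan(254/108) ≈ 66.96°
quadratic: (j254)² + 5.9·j254 + 25 = -64491 + j1498.6 → |·| ≈ 64508, ∠ ≈ 178.67°
|G| = 125 · 276.01 / 64508 ≈ 0.53484
Gain = 20 log₁₀(0.53484) ≈ -5.44 dB

-5.4 dB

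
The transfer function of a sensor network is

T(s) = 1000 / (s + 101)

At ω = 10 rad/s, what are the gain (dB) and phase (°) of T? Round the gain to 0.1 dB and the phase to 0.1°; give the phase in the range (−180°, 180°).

19.9 dB, -5.7°

Substitute s = j10:
Numerator: 1000 = 1000 + j0
Denominator: (j10) + 101 = 101 + j10
|N| = √(1000² + 0²) ≈ 1000, ∠N ≈ 0.00°
|D| = √(101² + 10²) ≈ 101.49, ∠D ≈ 5.65°
|T| = 1000 / 101.49 ≈ 9.8532
Gain = 20 log₁₀(9.8532) ≈ 19.87 dB
∠T = 0.00° − 5.65° = -5.65°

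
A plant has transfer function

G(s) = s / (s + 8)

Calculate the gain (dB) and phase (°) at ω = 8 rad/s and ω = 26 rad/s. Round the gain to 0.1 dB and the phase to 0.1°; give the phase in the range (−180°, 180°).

ω = 8: -3.0 dB, 45.0°; ω = 26: -0.4 dB, 17.1°

At s = jω = j8:
zero at origin: s = j8 → |·| = 8, ∠ = 90.00°
pole (s+8): 8 + j8 → |·| = √(8²+8²) = √128 ≈ 11.314, ∠ = arctan(8/8) ≈ 45.00°
|G| = 1 · 8 / 11.314 ≈ 0.70709
Gain = 20 log₁₀(0.70709) ≈ -3.01 dB
∠G = 90.00° − 45.00° = 45.00°

At s = jω = j26:
zero at origin: s = j26 → |·| = 26, ∠ = 90.00°
pole (s+8): 8 + j26 → |·| = √(8²+26²) = √740 ≈ 27.203, ∠ = arctan(26/8) ≈ 72.90°
|G| = 1 · 26 / 27.203 ≈ 0.95578
Gain = 20 log₁₀(0.95578) ≈ -0.39 dB
∠G = 90.00° − 72.90° = 17.10°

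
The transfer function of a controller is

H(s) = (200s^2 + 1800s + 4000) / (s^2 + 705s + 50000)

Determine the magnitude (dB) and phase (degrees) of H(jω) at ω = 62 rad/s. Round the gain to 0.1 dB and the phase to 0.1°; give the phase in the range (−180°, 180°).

Substitute s = j62:
Numerator: 200(j62)^2 + 1800(j62) + 4000 = -764800 + j111600
Denominator: (j62)^2 + 705(j62) + 50000 = 46156 + j43710
|N| = √(764800² + 111600²) ≈ 7.729e+05, ∠N ≈ 171.70°
|D| = √(46156² + 43710²) ≈ 63568, ∠D ≈ 43.44°
|H| = 7.729e+05 / 63568 ≈ 12.159
Gain = 20 log₁₀(12.159) ≈ 21.70 dB
∠H = 171.70° − 43.44° = 128.26°

21.7 dB, 128.3°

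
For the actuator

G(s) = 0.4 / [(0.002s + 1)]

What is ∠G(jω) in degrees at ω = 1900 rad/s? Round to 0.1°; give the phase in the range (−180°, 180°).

-75.3°

At ω = 1900 rad/s:
pole (1 + j1900·0.002) = 1 + j3.8 → |·| ≈ 3.9294, ∠ ≈ 75.26°
∠G = (0°) − (75.26°) = -75.26°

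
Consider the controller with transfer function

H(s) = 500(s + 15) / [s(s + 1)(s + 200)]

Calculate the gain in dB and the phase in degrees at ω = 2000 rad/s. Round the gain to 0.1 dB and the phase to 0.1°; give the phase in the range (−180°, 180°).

At s = jω = j2000:
zero (s+15): 15 + j2000 → |·| = √(15²+2000²) = √4000225 ≈ 2000.1, ∠ = arctan(2000/15) ≈ 89.57°
pole (s+1): 1 + j2000 → |·| = √(1²+2000²) = √4000001 ≈ 2000, ∠ = arctan(2000/1) ≈ 89.97°
pole (s+200): 200 + j2000 → |·| = √(200²+2000²) = √4040000 ≈ 2010, ∠ = arctan(2000/200) ≈ 84.29°
pole at origin: |s| = 2000, ∠ = 90.00° (in denominator)
|H| = 500 · 2000.1 / 8.04e+09 ≈ 0.00012438
Gain = 20 log₁₀(0.00012438) ≈ -78.10 dB
∠H = 89.57° − 264.26° = -174.69°

-78.1 dB, -174.7°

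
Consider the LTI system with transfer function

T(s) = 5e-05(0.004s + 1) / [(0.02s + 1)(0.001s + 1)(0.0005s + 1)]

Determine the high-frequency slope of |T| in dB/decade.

Each pole contributes −20 dB/decade at high frequency; each zero contributes +20 dB/decade.
Net: 1 zero(s) − 3 pole(s) → -40 dB/decade.

-40 dB/decade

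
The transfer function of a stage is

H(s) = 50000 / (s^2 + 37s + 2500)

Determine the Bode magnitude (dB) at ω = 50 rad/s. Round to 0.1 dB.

At s = jω = j50:
quadratic: (j50)² + 37·j50 + 2500 = 0 + j1850 → |·| ≈ 1850, ∠ ≈ 90.00°
|H| = 50000 / 1850 ≈ 27.027
Gain = 20 log₁₀(27.027) ≈ 28.64 dB

28.6 dB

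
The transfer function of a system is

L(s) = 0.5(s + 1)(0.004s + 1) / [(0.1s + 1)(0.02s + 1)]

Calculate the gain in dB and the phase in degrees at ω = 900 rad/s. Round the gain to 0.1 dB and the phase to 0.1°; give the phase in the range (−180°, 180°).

0.3 dB, -11.8°

At ω = 900 rad/s:
zero (1 + j900·1) = 1 + j900 → |·| ≈ 900, ∠ ≈ 89.94°
zero (1 + j900·0.004) = 1 + j3.6 → |·| ≈ 3.7363, ∠ ≈ 74.48°
pole (1 + j900·0.1) = 1 + j90 → |·| ≈ 90.006, ∠ ≈ 89.36°
pole (1 + j900·0.02) = 1 + j18 → |·| ≈ 18.028, ∠ ≈ 86.82°
|L| = 0.5 · 900 · 3.7363 / (90.006 · 18.028) ≈ 1.0362
Gain = 20 log₁₀(1.0362) ≈ 0.31 dB
∠L = (89.94° + 74.48°) − (89.36° + 86.82°) = -11.76°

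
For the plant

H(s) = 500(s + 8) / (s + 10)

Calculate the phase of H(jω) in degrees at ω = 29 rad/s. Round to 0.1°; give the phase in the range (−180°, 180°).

3.6°

At s = jω = j29:
zero (s+8): 8 + j29 → |·| = √(8²+29²) = √905 ≈ 30.083, ∠ = arctan(29/8) ≈ 74.58°
pole (s+10): 10 + j29 → |·| = √(10²+29²) = √941 ≈ 30.676, ∠ = arctan(29/10) ≈ 70.97°
∠H = 74.58° − 70.97° = 3.61°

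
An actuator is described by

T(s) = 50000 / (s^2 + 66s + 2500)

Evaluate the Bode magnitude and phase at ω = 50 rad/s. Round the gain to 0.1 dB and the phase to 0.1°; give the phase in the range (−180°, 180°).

23.6 dB, -90.0°

At s = jω = j50:
quadratic: (j50)² + 66·j50 + 2500 = 0 + j3300 → |·| ≈ 3300, ∠ ≈ 90.00°
|T| = 50000 / 3300 ≈ 15.152
Gain = 20 log₁₀(15.152) ≈ 23.61 dB
∠T = 0.00° − 90.00° = -90.00°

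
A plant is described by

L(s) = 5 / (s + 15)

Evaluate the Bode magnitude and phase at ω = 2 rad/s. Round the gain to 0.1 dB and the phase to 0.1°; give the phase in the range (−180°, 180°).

Substitute s = j2:
Numerator: 5 = 5 + j0
Denominator: (j2) + 15 = 15 + j2
|N| = √(5² + 0²) ≈ 5, ∠N ≈ 0.00°
|D| = √(15² + 2²) ≈ 15.133, ∠D ≈ 7.59°
|L| = 5 / 15.133 ≈ 0.3304
Gain = 20 log₁₀(0.3304) ≈ -9.62 dB
∠L = 0.00° − 7.59° = -7.59°

-9.6 dB, -7.6°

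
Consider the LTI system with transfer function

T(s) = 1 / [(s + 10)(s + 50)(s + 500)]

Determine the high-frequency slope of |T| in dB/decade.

Each pole contributes −20 dB/decade at high frequency; each zero contributes +20 dB/decade.
Net: 0 zero(s) − 3 pole(s) → -60 dB/decade.

-60 dB/decade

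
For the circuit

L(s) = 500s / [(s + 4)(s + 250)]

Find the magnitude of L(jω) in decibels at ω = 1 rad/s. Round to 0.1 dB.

At s = jω = j1:
zero at origin: s = j1 → |·| = 1, ∠ = 90.00°
pole (s+4): 4 + j1 → |·| = √(4²+1²) = √17 ≈ 4.1231, ∠ = arctan(1/4) ≈ 14.04°
pole (s+250): 250 + j1 → |·| = √(250²+1²) = √62501 ≈ 250, ∠ = arctan(1/250) ≈ 0.23°
|L| = 500 · 1 / 1030.8 ≈ 0.48506
Gain = 20 log₁₀(0.48506) ≈ -6.28 dB

-6.3 dB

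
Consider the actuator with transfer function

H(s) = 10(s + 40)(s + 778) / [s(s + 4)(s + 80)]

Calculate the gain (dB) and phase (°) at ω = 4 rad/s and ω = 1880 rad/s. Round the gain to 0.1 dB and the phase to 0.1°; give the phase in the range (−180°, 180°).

At s = jω = j4:
zero (s+40): 40 + j4 → |·| = √(40²+4²) = √1616 ≈ 40.2, ∠ = arctan(4/40) ≈ 5.71°
zero (s+778): 778 + j4 → |·| = √(778²+4²) = √605300 ≈ 778.01, ∠ = arctan(4/778) ≈ 0.29°
pole (s+4): 4 + j4 → |·| = √(4²+4²) = √32 ≈ 5.6569, ∠ = arctan(4/4) ≈ 45.00°
pole (s+80): 80 + j4 → |·| = √(80²+4²) = √6416 ≈ 80.1, ∠ = arctan(4/80) ≈ 2.86°
pole at origin: |s| = 4, ∠ = 90.00° (in denominator)
|H| = 10 · 31276 / 1812.5 ≈ 172.56
Gain = 20 log₁₀(172.56) ≈ 44.74 dB
∠H = 6.00° − 137.86° = -131.86°

At s = jω = j1880:
zero (s+40): 40 + j1880 → |·| = √(40²+1880²) = √3536000 ≈ 1880.4, ∠ = arctan(1880/40) ≈ 88.78°
zero (s+778): 778 + j1880 → |·| = √(778²+1880²) = √4139684 ≈ 2034.6, ∠ = arctan(1880/778) ≈ 67.52°
pole (s+4): 4 + j1880 → |·| = √(4²+1880²) = √3534416 ≈ 1880, ∠ = arctan(1880/4) ≈ 89.88°
pole (s+80): 80 + j1880 → |·| = √(80²+1880²) = √3540800 ≈ 1881.7, ∠ = arctan(1880/80) ≈ 87.56°
pole at origin: |s| = 1880, ∠ = 90.00° (in denominator)
|H| = 10 · 3.8259e+06 / 6.6507e+09 ≈ 0.0057526
Gain = 20 log₁₀(0.0057526) ≈ -44.80 dB
∠H = 156.30° − 267.44° = -111.14°

ω = 4: 44.7 dB, -131.9°; ω = 1880: -44.8 dB, -111.1°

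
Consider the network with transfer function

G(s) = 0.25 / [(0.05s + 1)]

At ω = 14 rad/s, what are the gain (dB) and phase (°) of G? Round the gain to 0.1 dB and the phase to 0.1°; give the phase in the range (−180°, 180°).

-13.8 dB, -35.0°

At ω = 14 rad/s:
pole (1 + j14·0.05) = 1 + j0.7 → |·| ≈ 1.2207, ∠ ≈ 34.99°
|G| = 0.25 · 1 / (1.2207) ≈ 0.2048
Gain = 20 log₁₀(0.2048) ≈ -13.77 dB
∠G = (0°) − (34.99°) = -34.99°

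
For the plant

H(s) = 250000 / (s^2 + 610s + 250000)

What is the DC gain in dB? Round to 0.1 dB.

H(0) = 250000 / 250000 = 1
20 log₁₀(1) ≈ 0.00 dB

0.0 dB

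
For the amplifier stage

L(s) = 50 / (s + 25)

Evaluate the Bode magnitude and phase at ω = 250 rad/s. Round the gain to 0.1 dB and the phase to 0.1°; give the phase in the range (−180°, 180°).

-14.0 dB, -84.3°

At s = jω = j250:
pole (s+25): 25 + j250 → |·| = √(25²+250²) = √63125 ≈ 251.25, ∠ = arctan(250/25) ≈ 84.29°
|L| = 50 / 251.25 ≈ 0.199
Gain = 20 log₁₀(0.199) ≈ -14.02 dB
∠L = 0.00° − 84.29° = -84.29°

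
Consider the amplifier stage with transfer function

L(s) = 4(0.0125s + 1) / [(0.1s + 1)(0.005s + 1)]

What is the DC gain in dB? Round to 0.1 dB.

L(0) = 4 · 1 / 1 = 4
20 log₁₀(4) ≈ 12.04 dB

12.0 dB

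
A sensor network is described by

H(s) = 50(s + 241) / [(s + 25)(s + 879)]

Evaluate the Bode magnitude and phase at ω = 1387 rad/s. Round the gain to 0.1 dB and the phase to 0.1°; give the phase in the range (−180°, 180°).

At s = jω = j1387:
zero (s+241): 241 + j1387 → |·| = √(241²+1387²) = √1981850 ≈ 1407.8, ∠ = arctan(1387/241) ≈ 80.14°
pole (s+25): 25 + j1387 → |·| = √(25²+1387²) = √1924394 ≈ 1387.2, ∠ = arctan(1387/25) ≈ 88.97°
pole (s+879): 879 + j1387 → |·| = √(879²+1387²) = √2696410 ≈ 1642.1, ∠ = arctan(1387/879) ≈ 57.64°
|H| = 50 · 1407.8 / 2.2779e+06 ≈ 0.030901
Gain = 20 log₁₀(0.030901) ≈ -30.20 dB
∠H = 80.14° − 146.61° = -66.47°

-30.2 dB, -66.5°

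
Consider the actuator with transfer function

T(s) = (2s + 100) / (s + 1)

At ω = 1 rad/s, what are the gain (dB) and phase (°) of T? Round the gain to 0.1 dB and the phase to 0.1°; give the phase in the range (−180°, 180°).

37.0 dB, -43.9°

Substitute s = j1:
Numerator: 2(j1) + 100 = 100 + j2
Denominator: (j1) + 1 = 1 + j1
|N| = √(100² + 2²) ≈ 100.02, ∠N ≈ 1.15°
|D| = √(1² + 1²) ≈ 1.4142, ∠D ≈ 45.00°
|T| = 100.02 / 1.4142 ≈ 70.725
Gain = 20 log₁₀(70.725) ≈ 36.99 dB
∠T = 1.15° − 45.00° = -43.85°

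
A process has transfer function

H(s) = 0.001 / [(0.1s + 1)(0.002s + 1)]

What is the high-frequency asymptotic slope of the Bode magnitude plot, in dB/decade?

Each pole contributes −20 dB/decade at high frequency; each zero contributes +20 dB/decade.
Net: 0 zero(s) − 2 pole(s) → -40 dB/decade.

-40 dB/decade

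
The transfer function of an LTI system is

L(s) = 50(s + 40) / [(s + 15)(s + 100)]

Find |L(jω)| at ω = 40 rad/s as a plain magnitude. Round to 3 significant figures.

At s = jω = j40:
zero (s+40): 40 + j40 → |·| = √(40²+40²) = √3200 ≈ 56.569, ∠ = arctan(40/40) ≈ 45.00°
pole (s+15): 15 + j40 → |·| = √(15²+40²) = √1825 ≈ 42.72, ∠ = arctan(40/15) ≈ 69.44°
pole (s+100): 100 + j40 → |·| = √(100²+40²) = √11600 ≈ 107.7, ∠ = arctan(40/100) ≈ 21.80°
|L| = 50 · 56.569 / 4600.9 ≈ 0.61476

0.615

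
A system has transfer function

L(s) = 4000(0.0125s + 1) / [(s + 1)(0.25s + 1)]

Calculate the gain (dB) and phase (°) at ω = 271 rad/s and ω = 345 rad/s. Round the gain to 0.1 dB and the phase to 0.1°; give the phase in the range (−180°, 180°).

At ω = 271 rad/s:
zero (1 + j271·0.0125) = 1 + j3.3875 → |·| ≈ 3.532, ∠ ≈ 73.55°
pole (1 + j271·1) = 1 + j271 → |·| ≈ 271, ∠ ≈ 89.79°
pole (1 + j271·0.25) = 1 + j67.75 → |·| ≈ 67.757, ∠ ≈ 89.15°
|L| = 4000 · 3.532 / (271 · 67.757) ≈ 0.76941
Gain = 20 log₁₀(0.76941) ≈ -2.28 dB
∠L = (73.55°) − (89.79° + 89.15°) = -105.39°

At ω = 345 rad/s:
zero (1 + j345·0.0125) = 1 + j4.3125 → |·| ≈ 4.4269, ∠ ≈ 76.94°
pole (1 + j345·1) = 1 + j345 → |·| ≈ 345, ∠ ≈ 89.83°
pole (1 + j345·0.25) = 1 + j86.25 → |·| ≈ 86.256, ∠ ≈ 89.34°
|L| = 4000 · 4.4269 / (345 · 86.256) ≈ 0.59505
Gain = 20 log₁₀(0.59505) ≈ -4.51 dB
∠L = (76.94°) − (89.83° + 89.34°) = -102.23°

ω = 271: -2.3 dB, -105.4°; ω = 345: -4.5 dB, -102.2°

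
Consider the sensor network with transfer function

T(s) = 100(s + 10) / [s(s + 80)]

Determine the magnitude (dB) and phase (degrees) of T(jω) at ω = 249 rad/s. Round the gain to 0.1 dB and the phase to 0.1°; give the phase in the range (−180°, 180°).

At s = jω = j249:
zero (s+10): 10 + j249 → |·| = √(10²+249²) = √62101 ≈ 249.2, ∠ = arctan(249/10) ≈ 87.70°
pole (s+80): 80 + j249 → |·| = √(80²+249²) = √68401 ≈ 261.54, ∠ = arctan(249/80) ≈ 72.19°
pole at origin: |s| = 249, ∠ = 90.00° (in denominator)
|T| = 100 · 249.2 / 65123 ≈ 0.38266
Gain = 20 log₁₀(0.38266) ≈ -8.34 dB
∠T = 87.70° − 162.19° = -74.49°

-8.3 dB, -74.5°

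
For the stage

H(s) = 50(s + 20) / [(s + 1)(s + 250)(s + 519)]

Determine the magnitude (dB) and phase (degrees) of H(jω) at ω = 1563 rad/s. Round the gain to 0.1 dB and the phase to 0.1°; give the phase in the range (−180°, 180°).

-94.3 dB, -153.2°

At s = jω = j1563:
zero (s+20): 20 + j1563 → |·| = √(20²+1563²) = √2443369 ≈ 1563.1, ∠ = arctan(1563/20) ≈ 89.27°
pole (s+1): 1 + j1563 → |·| = √(1²+1563²) = √2442970 ≈ 1563, ∠ = arctan(1563/1) ≈ 89.96°
pole (s+250): 250 + j1563 → |·| = √(250²+1563²) = √2505469 ≈ 1582.9, ∠ = arctan(1563/250) ≈ 80.91°
pole (s+519): 519 + j1563 → |·| = √(519²+1563²) = √2712330 ≈ 1646.9, ∠ = arctan(1563/519) ≈ 71.63°
|H| = 50 · 1563.1 / 4.0746e+09 ≈ 1.9181e-05
Gain = 20 log₁₀(1.9181e-05) ≈ -94.34 dB
∠H = 89.27° − 242.50° = -153.23°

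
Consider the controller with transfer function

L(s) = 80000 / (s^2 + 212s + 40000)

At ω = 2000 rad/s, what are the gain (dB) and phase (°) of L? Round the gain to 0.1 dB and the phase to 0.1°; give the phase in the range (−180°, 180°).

-33.9 dB, -173.9°

At s = jω = j2000:
quadratic: (j2000)² + 212·j2000 + 40000 = -3960000 + j424000 → |·| ≈ 3.9826e+06, ∠ ≈ 173.89°
|L| = 80000 / 3.9826e+06 ≈ 0.020087
Gain = 20 log₁₀(0.020087) ≈ -33.94 dB
∠L = 0.00° − 173.89° = -173.89°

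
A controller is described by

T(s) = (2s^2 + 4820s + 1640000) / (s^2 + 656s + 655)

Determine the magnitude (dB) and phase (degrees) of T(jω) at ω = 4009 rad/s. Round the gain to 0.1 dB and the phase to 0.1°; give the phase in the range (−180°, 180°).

Substitute s = j4009:
Numerator: 2(j4009)^2 + 4820(j4009) + 1640000 = -30504162 + j19323380
Denominator: (j4009)^2 + 656(j4009) + 655 = -16071426 + j2629904
|N| = √(30504162² + 19323380²) ≈ 3.611e+07, ∠N ≈ 147.65°
|D| = √(16071426² + 2629904²) ≈ 1.6285e+07, ∠D ≈ 170.71°
|T| = 3.611e+07 / 1.6285e+07 ≈ 2.2174
Gain = 20 log₁₀(2.2174) ≈ 6.92 dB
∠T = 147.65° − 170.71° = -23.06°

6.9 dB, -23.1°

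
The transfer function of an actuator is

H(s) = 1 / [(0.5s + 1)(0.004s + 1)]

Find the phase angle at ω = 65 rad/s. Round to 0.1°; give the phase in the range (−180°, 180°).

-102.8°

At ω = 65 rad/s:
pole (1 + j65·0.5) = 1 + j32.5 → |·| ≈ 32.515, ∠ ≈ 88.24°
pole (1 + j65·0.004) = 1 + j0.26 → |·| ≈ 1.0332, ∠ ≈ 14.57°
∠H = (0°) − (88.24° + 14.57°) = -102.81°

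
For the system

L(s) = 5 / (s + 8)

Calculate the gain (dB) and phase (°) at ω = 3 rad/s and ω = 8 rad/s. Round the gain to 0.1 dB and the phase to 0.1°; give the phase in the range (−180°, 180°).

At s = jω = j3:
pole (s+8): 8 + j3 → |·| = √(8²+3²) = √73 ≈ 8.544, ∠ = arctan(3/8) ≈ 20.56°
|L| = 5 / 8.544 ≈ 0.58521
Gain = 20 log₁₀(0.58521) ≈ -4.65 dB
∠L = 0.00° − 20.56° = -20.56°

At s = jω = j8:
pole (s+8): 8 + j8 → |·| = √(8²+8²) = √128 ≈ 11.314, ∠ = arctan(8/8) ≈ 45.00°
|L| = 5 / 11.314 ≈ 0.44193
Gain = 20 log₁₀(0.44193) ≈ -7.09 dB
∠L = 0.00° − 45.00° = -45.00°

ω = 3: -4.7 dB, -20.6°; ω = 8: -7.1 dB, -45.0°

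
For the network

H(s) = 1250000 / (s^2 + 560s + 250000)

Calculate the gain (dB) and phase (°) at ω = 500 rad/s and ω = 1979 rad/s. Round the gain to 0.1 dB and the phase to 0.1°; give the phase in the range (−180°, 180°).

ω = 500: 13.0 dB, -90.0°; ω = 1979: -9.7 dB, -163.2°

At s = jω = j500:
quadratic: (j500)² + 560·j500 + 250000 = 0 + j280000 → |·| ≈ 2.8e+05, ∠ ≈ 90.00°
|H| = 1250000 / 2.8e+05 ≈ 4.4643
Gain = 20 log₁₀(4.4643) ≈ 13.00 dB
∠H = 0.00° − 90.00° = -90.00°

At s = jω = j1979:
quadratic: (j1979)² + 560·j1979 + 250000 = -3666441 + j1108240 → |·| ≈ 3.8303e+06, ∠ ≈ 163.18°
|H| = 1250000 / 3.8303e+06 ≈ 0.32635
Gain = 20 log₁₀(0.32635) ≈ -9.73 dB
∠H = 0.00° − 163.18° = -163.18°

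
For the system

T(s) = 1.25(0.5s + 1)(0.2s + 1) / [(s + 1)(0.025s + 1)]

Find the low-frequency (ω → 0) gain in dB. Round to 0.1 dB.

1.9 dB

T(0) = 1.25 · 1 / 1 = 1.25
20 log₁₀(1.25) ≈ 1.94 dB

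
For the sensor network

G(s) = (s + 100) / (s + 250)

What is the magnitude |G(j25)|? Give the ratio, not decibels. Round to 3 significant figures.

0.410

Substitute s = j25:
Numerator: (j25) + 100 = 100 + j25
Denominator: (j25) + 250 = 250 + j25
|N| = √(100² + 25²) ≈ 103.08, ∠N ≈ 14.04°
|D| = √(250² + 25²) ≈ 251.25, ∠D ≈ 5.71°
|G| = 103.08 / 251.25 ≈ 0.41027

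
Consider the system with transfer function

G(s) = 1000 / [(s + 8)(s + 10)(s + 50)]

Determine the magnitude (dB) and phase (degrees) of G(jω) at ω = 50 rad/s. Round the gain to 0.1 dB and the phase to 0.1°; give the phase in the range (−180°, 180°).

-45.2 dB, 155.4°

At s = jω = j50:
pole (s+8): 8 + j50 → |·| = √(8²+50²) = √2564 ≈ 50.636, ∠ = arctan(50/8) ≈ 80.91°
pole (s+10): 10 + j50 → |·| = √(10²+50²) = √2600 ≈ 50.99, ∠ = arctan(50/10) ≈ 78.69°
pole (s+50): 50 + j50 → |·| = √(50²+50²) = √5000 ≈ 70.711, ∠ = arctan(50/50) ≈ 45.00°
|G| = 1000 / 1.8257e+05 ≈ 0.0054774
Gain = 20 log₁₀(0.0054774) ≈ -45.23 dB
∠G = 0.00° − 204.60° = -204.60° ≡ 155.40° (principal value)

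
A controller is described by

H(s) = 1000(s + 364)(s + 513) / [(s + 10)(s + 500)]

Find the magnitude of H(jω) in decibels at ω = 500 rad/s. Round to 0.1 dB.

62.0 dB

At s = jω = j500:
zero (s+364): 364 + j500 → |·| = √(364²+500²) = √382496 ≈ 618.46, ∠ = arctan(500/364) ≈ 53.95°
zero (s+513): 513 + j500 → |·| = √(513²+500²) = √513169 ≈ 716.36, ∠ = arctan(500/513) ≈ 44.26°
pole (s+10): 10 + j500 → |·| = √(10²+500²) = √250100 ≈ 500.1, ∠ = arctan(500/10) ≈ 88.85°
pole (s+500): 500 + j500 → |·| = √(500²+500²) = √500000 ≈ 707.11, ∠ = arctan(500/500) ≈ 45.00°
|H| = 1000 · 4.4304e+05 / 3.5363e+05 ≈ 1252.8
Gain = 20 log₁₀(1252.8) ≈ 61.96 dB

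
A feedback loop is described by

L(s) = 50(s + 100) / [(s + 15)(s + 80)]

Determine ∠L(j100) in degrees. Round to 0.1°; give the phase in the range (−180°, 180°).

At s = jω = j100:
zero (s+100): 100 + j100 → |·| = √(100²+100²) = √20000 ≈ 141.42, ∠ = arctan(100/100) ≈ 45.00°
pole (s+15): 15 + j100 → |·| = √(15²+100²) = √10225 ≈ 101.12, ∠ = arctan(100/15) ≈ 81.47°
pole (s+80): 80 + j100 → |·| = √(80²+100²) = √16400 ≈ 128.06, ∠ = arctan(100/80) ≈ 51.34°
∠L = 45.00° − 132.81° = -87.81°

-87.8°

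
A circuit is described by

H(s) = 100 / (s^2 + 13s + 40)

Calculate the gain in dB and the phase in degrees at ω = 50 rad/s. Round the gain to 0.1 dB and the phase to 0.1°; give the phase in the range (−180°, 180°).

Substitute s = j50:
Numerator: 100 = 100 + j0
Denominator: (j50)^2 + 13(j50) + 40 = -2460 + j650
|N| = √(100² + 0²) ≈ 100, ∠N ≈ 0.00°
|D| = √(2460² + 650²) ≈ 2544.4, ∠D ≈ 165.20°
|H| = 100 / 2544.4 ≈ 0.039302
Gain = 20 log₁₀(0.039302) ≈ -28.11 dB
∠H = 0.00° − 165.20° = -165.20°

-28.1 dB, -165.2°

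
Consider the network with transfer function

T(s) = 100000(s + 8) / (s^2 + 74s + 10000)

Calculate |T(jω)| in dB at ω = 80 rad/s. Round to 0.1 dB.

At s = jω = j80:
zero (s+8): 8 + j80 → |·| = √(8²+80²) = √6464 ≈ 80.399, ∠ = arctan(80/8) ≈ 84.29°
quadratic: (j80)² + 74·j80 + 10000 = 3600 + j5920 → |·| ≈ 6928.7, ∠ ≈ 58.70°
|T| = 100000 · 80.399 / 6928.7 ≈ 1160.4
Gain = 20 log₁₀(1160.4) ≈ 61.29 dB

61.3 dB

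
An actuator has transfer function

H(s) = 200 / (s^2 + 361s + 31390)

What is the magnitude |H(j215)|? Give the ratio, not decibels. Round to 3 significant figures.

0.00253

Substitute s = j215:
Numerator: 200 = 200 + j0
Denominator: (j215)^2 + 361(j215) + 31390 = -14835 + j77615
|N| = √(200² + 0²) ≈ 200, ∠N ≈ 0.00°
|D| = √(14835² + 77615²) ≈ 79020, ∠D ≈ 100.82°
|H| = 200 / 79020 ≈ 0.002531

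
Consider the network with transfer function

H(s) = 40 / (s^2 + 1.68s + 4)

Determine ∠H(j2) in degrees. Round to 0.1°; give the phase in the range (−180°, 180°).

-90.0°

At s = jω = j2:
quadratic: (j2)² + 1.68·j2 + 4 = 0 + j3.36 → |·| ≈ 3.36, ∠ ≈ 90.00°
∠H = 0.00° − 90.00° = -90.00°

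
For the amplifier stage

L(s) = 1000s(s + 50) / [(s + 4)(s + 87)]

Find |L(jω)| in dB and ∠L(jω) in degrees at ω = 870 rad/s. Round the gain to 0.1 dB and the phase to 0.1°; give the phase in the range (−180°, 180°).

60.0 dB, 2.7°

At s = jω = j870:
zero (s+50): 50 + j870 → |·| = √(50²+870²) = √759400 ≈ 871.44, ∠ = arctan(870/50) ≈ 86.71°
zero at origin: s = j870 → |·| = 870, ∠ = 90.00°
pole (s+4): 4 + j870 → |·| = √(4²+870²) = √756916 ≈ 870.01, ∠ = arctan(870/4) ≈ 89.74°
pole (s+87): 87 + j870 → |·| = √(87²+870²) = √764469 ≈ 874.34, ∠ = arctan(870/87) ≈ 84.29°
|L| = 1000 · 7.5815e+05 / 7.6068e+05 ≈ 996.67
Gain = 20 log₁₀(996.67) ≈ 59.97 dB
∠L = 176.71° − 174.03° = 2.68°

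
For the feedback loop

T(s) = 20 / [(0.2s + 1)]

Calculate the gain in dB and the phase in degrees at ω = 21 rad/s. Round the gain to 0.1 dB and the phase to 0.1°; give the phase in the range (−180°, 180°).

13.3 dB, -76.6°

At ω = 21 rad/s:
pole (1 + j21·0.2) = 1 + j4.2 → |·| ≈ 4.3174, ∠ ≈ 76.61°
|T| = 20 · 1 / (4.3174) ≈ 4.6324
Gain = 20 log₁₀(4.6324) ≈ 13.32 dB
∠T = (0°) − (76.61°) = -76.61°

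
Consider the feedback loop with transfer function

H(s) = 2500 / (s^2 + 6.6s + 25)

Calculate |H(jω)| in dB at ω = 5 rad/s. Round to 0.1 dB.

37.6 dB

At s = jω = j5:
quadratic: (j5)² + 6.6·j5 + 25 = 0 + j33 → |·| ≈ 33, ∠ ≈ 90.00°
|H| = 2500 / 33 ≈ 75.758
Gain = 20 log₁₀(75.758) ≈ 37.59 dB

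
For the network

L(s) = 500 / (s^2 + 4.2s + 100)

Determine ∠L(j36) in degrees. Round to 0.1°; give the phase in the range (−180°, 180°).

-172.8°

At s = jω = j36:
quadratic: (j36)² + 4.2·j36 + 100 = -1196 + j151.2 → |·| ≈ 1205.5, ∠ ≈ 172.79°
∠L = 0.00° − 172.79° = -172.79°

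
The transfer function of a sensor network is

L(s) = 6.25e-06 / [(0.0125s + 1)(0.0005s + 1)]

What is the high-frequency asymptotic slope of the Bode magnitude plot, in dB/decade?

-40 dB/decade

Each pole contributes −20 dB/decade at high frequency; each zero contributes +20 dB/decade.
Net: 0 zero(s) − 2 pole(s) → -40 dB/decade.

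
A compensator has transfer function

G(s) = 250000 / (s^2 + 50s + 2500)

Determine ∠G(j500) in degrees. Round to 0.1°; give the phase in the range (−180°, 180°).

At s = jω = j500:
quadratic: (j500)² + 50·j500 + 2500 = -247500 + j25000 → |·| ≈ 2.4876e+05, ∠ ≈ 174.23°
∠G = 0.00° − 174.23° = -174.23°

-174.2°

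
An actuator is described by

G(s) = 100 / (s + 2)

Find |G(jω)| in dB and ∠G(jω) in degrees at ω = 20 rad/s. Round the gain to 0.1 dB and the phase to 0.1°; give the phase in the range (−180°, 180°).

Substitute s = j20:
Numerator: 100 = 100 + j0
Denominator: (j20) + 2 = 2 + j20
|N| = √(100² + 0²) ≈ 100, ∠N ≈ 0.00°
|D| = √(2² + 20²) ≈ 20.1, ∠D ≈ 84.29°
|G| = 100 / 20.1 ≈ 4.9751
Gain = 20 log₁₀(4.9751) ≈ 13.94 dB
∠G = 0.00° − 84.29° = -84.29°

13.9 dB, -84.3°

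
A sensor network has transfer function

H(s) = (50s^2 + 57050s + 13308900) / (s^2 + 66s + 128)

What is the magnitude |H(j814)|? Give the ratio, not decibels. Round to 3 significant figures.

76.0

Substitute s = j814:
Numerator: 50(j814)^2 + 57050(j814) + 13308900 = -19820900 + j46438700
Denominator: (j814)^2 + 66(j814) + 128 = -662468 + j53724
|N| = √(19820900² + 46438700²) ≈ 5.0492e+07, ∠N ≈ 113.11°
|D| = √(662468² + 53724²) ≈ 6.6464e+05, ∠D ≈ 175.36°
|H| = 5.0492e+07 / 6.6464e+05 ≈ 75.969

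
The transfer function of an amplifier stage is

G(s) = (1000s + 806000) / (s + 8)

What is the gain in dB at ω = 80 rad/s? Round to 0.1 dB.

Substitute s = j80:
Numerator: 1000(j80) + 806000 = 806000 + j80000
Denominator: (j80) + 8 = 8 + j80
|N| = √(806000² + 80000²) ≈ 8.0996e+05, ∠N ≈ 5.67°
|D| = √(8² + 80²) ≈ 80.399, ∠D ≈ 84.29°
|G| = 8.0996e+05 / 80.399 ≈ 10074
Gain = 20 log₁₀(10074) ≈ 80.06 dB

80.1 dB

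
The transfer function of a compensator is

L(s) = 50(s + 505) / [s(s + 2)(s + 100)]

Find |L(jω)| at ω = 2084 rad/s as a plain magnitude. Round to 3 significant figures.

1.18e-05

At s = jω = j2084:
zero (s+505): 505 + j2084 → |·| = √(505²+2084²) = √4598081 ≈ 2144.3, ∠ = arctan(2084/505) ≈ 76.38°
pole (s+2): 2 + j2084 → |·| = √(2²+2084²) = √4343060 ≈ 2084, ∠ = arctan(2084/2) ≈ 89.95°
pole (s+100): 100 + j2084 → |·| = √(100²+2084²) = √4353056 ≈ 2086.4, ∠ = arctan(2084/100) ≈ 87.25°
pole at origin: |s| = 2084, ∠ = 90.00° (in denominator)
|L| = 50 · 2144.3 / 9.0614e+09 ≈ 1.1832e-05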